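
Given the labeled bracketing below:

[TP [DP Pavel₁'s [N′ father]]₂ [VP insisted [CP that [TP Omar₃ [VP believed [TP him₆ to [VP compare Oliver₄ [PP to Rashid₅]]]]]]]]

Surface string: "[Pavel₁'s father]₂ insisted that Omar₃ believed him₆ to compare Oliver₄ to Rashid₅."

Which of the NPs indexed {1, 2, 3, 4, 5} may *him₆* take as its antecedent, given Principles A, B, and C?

{1, 2}

*him* is a pronoun, so Principle B applies: it must be free in its binding domain.
Binding domain of *him₆*: the embedded TP, whose subject is Omar₃.
*Pavel₁* and the pronoun do not c-command one another → neither Principle B nor Principle C is at stake; coindexation permitted.
*[Pavel₁'s father]₂* c-commands the pronoun but from outside its binding domain, and is not c-commanded by it → coindexation permitted.
*Omar₃* c-commands the pronoun within its binding domain → coindexation would violate Principle B.
*Oliver₄*: the pronoun c-commands this R-expression → coindexation would violate Principle C on *Oliver₄*.
*Rashid₅*: the pronoun c-commands this R-expression → coindexation would violate Principle C on *Rashid₅*.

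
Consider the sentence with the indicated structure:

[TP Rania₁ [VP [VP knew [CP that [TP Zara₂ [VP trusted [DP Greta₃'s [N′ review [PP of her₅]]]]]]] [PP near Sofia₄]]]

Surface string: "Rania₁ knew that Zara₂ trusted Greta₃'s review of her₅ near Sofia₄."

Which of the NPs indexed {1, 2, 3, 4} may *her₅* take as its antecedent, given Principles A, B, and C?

{1, 2, 4}

*her* is a pronoun, so Principle B applies: it must be free in its binding domain.
Binding domain of *her₅*: the possessed DP, whose subject is Greta₃.
*Rania₁* c-commands the pronoun but from outside its binding domain, and is not c-commanded by it → coindexation permitted.
*Zara₂* c-commands the pronoun but from outside its binding domain, and is not c-commanded by it → coindexation permitted.
*Greta₃* c-commands the pronoun within its binding domain → coindexation would violate Principle B.
*Sofia₄* and the pronoun do not c-command one another → neither Principle B nor Principle C is at stake; coindexation permitted.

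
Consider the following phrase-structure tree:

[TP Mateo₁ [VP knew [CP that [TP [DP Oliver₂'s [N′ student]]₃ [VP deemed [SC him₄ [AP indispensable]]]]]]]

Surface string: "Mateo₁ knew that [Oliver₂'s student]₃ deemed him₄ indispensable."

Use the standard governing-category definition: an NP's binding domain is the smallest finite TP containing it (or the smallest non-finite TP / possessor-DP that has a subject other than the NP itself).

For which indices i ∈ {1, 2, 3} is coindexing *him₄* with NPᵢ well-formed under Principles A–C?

{1, 2}

*him* is a pronoun, so Principle B applies: it must be free in its binding domain.
Binding domain of *him₄*: the embedded TP, whose subject is [Oliver₂'s student]₃.
*Mateo₁* c-commands the pronoun but from outside its binding domain, and is not c-commanded by it → coindexation permitted.
*Oliver₂* and the pronoun do not c-command one another → neither Principle B nor Principle C is at stake; coindexation permitted.
*[Oliver₂'s student]₃* c-commands the pronoun within its binding domain → coindexation would violate Principle B.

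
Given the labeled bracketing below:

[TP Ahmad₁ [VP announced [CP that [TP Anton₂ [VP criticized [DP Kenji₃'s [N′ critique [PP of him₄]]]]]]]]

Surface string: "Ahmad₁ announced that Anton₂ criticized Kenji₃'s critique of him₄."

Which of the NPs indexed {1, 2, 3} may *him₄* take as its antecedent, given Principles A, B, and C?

{1, 2}

*him* is a pronoun, so Principle B applies: it must be free in its binding domain.
Binding domain of *him₄*: the possessed DP, whose subject is Kenji₃.
*Ahmad₁* c-commands the pronoun but from outside its binding domain, and is not c-commanded by it → coindexation permitted.
*Anton₂* c-commands the pronoun but from outside its binding domain, and is not c-commanded by it → coindexation permitted.
*Kenji₃* c-commands the pronoun within its binding domain → coindexation would violate Principle B.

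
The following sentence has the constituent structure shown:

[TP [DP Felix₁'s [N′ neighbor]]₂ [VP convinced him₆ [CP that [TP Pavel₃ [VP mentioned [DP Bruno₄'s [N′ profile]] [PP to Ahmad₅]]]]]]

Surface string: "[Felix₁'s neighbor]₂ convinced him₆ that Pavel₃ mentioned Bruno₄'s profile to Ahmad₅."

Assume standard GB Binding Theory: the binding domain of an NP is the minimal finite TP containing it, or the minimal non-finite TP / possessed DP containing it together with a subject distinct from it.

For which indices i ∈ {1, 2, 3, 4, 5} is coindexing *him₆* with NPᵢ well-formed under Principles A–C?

{1}

*him* is a pronoun, so Principle B applies: it must be free in its binding domain.
Binding domain of *him₆*: the matrix TP, whose subject is [Felix₁'s neighbor]₂.
*Felix₁* and the pronoun do not c-command one another → neither Principle B nor Principle C is at stake; coindexation permitted.
*[Felix₁'s neighbor]₂* c-commands the pronoun within its binding domain → coindexation would violate Principle B.
*Pavel₃*: the pronoun c-commands this R-expression → coindexation would violate Principle C on *Pavel₃*.
*Bruno₄*: the pronoun c-commands this R-expression → coindexation would violate Principle C on *Bruno₄*.
*Ahmad₅*: the pronoun c-commands this R-expression → coindexation would violate Principle C on *Ahmad₅*.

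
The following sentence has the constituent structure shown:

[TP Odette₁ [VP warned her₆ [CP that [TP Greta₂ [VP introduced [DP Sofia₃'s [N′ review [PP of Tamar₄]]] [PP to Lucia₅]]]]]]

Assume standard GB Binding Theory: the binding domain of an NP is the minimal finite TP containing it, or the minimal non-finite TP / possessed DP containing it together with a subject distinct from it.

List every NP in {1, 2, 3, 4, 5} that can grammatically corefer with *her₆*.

none

*her* is a pronoun, so Principle B applies: it must be free in its binding domain.
Binding domain of *her₆*: the matrix TP, whose subject is Odette₁.
*Odette₁* c-commands the pronoun within its binding domain → coindexation would violate Principle B.
*Greta₂*: the pronoun c-commands this R-expression → coindexation would violate Principle C on *Greta₂*.
*Sofia₃*: the pronoun c-commands this R-expression → coindexation would violate Principle C on *Sofia₃*.
*Tamar₄*: the pronoun c-commands this R-expression → coindexation would violate Principle C on *Tamar₄*.
*Lucia₅*: the pronoun c-commands this R-expression → coindexation would violate Principle C on *Lucia₅*.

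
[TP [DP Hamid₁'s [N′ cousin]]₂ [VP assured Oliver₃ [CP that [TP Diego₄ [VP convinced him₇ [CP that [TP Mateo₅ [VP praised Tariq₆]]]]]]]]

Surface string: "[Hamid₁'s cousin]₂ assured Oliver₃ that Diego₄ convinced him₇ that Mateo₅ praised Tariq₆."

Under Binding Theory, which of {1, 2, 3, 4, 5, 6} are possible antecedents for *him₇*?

{1, 2, 3}

*him* is a pronoun, so Principle B applies: it must be free in its binding domain.
Binding domain of *him₇*: the embedded TP, whose subject is Diego₄.
*Hamid₁* and the pronoun do not c-command one another → neither Principle B nor Principle C is at stake; coindexation permitted.
*[Hamid₁'s cousin]₂* c-commands the pronoun but from outside its binding domain, and is not c-commanded by it → coindexation permitted.
*Oliver₃* c-commands the pronoun but from outside its binding domain, and is not c-commanded by it → coindexation permitted.
*Diego₄* c-commands the pronoun within its binding domain → coindexation would violate Principle B.
*Mateo₅*: the pronoun c-commands this R-expression → coindexation would violate Principle C on *Mateo₅*.
*Tariq₆*: the pronoun c-commands this R-expression → coindexation would violate Principle C on *Tariq₆*.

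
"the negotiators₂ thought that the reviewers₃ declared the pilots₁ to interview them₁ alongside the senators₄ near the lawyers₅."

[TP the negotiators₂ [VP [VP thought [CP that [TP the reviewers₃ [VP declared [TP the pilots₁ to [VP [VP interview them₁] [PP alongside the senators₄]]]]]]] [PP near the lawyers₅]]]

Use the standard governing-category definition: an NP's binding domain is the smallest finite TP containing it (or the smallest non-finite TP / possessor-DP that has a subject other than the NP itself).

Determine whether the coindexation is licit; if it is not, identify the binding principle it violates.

The two coindexed NPs are *the pilots₁* and *them₁*.
*them₁* is a pronoun. Its binding domain is the embedded TP, whose subject is the pilots₁.
*the pilots₁* c-commands it within that domain and carries the same index.
The pronoun is locally bound → Principle B violation.

Principle B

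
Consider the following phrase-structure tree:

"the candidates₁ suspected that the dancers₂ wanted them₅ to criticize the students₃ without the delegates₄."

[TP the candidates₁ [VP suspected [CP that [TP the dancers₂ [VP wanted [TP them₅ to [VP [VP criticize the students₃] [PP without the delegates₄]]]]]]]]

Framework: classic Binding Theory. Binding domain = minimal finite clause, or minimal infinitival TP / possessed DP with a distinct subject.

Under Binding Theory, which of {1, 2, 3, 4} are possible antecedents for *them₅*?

*them* is a pronoun, so Principle B applies: it must be free in its binding domain.
Binding domain of *them₅*: the embedded TP, whose subject is the dancers₂.
*the candidates₁* c-commands the pronoun but from outside its binding domain, and is not c-commanded by it → coindexation permitted.
*the dancers₂* c-commands the pronoun within its binding domain → coindexation would violate Principle B.
*the students₃*: the pronoun c-commands this R-expression → coindexation would violate Principle C on *the students₃*.
*the delegates₄*: the pronoun c-commands this R-expression → coindexation would violate Principle C on *the delegates₄*.

{1}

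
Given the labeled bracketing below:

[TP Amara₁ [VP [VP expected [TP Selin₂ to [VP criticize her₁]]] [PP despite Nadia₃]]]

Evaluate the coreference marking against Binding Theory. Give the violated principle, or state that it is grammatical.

The two coindexed NPs are *Amara₁* and *her₁*.
*her₁* is a pronoun; its binding domain is the embedded TP, whose subject is Selin₂. Within that domain it is c-commanded only by *Selin₂*, which carries a different index — the pronoun is free locally, so Principle B holds.
*Amara₁* is an R-expression; *her₁* does not c-command it, and no other NP shares its index, so Principle C is satisfied.
All principles are respected.

grammatical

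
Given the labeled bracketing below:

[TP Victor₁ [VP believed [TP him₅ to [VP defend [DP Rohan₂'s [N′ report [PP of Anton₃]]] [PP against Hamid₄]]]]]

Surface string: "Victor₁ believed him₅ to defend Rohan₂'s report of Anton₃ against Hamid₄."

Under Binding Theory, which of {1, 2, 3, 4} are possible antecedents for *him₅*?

none

*him* is a pronoun, so Principle B applies: it must be free in its binding domain.
Binding domain of *him₅*: the matrix TP, whose subject is Victor₁.
*Victor₁* c-commands the pronoun within its binding domain → coindexation would violate Principle B.
*Rohan₂*: the pronoun c-commands this R-expression → coindexation would violate Principle C on *Rohan₂*.
*Anton₃*: the pronoun c-commands this R-expression → coindexation would violate Principle C on *Anton₃*.
*Hamid₄*: the pronoun c-commands this R-expression → coindexation would violate Principle C on *Hamid₄*.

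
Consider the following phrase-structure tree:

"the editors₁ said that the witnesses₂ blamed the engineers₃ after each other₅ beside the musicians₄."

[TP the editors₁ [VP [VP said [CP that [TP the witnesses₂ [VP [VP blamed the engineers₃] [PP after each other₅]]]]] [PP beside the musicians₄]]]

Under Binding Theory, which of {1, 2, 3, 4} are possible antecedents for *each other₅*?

{2}

*each other* is an anaphor, so Principle A applies: it must be bound in its binding domain.
Binding domain of *each other₅*: the embedded TP, whose subject is the witnesses₂.
*the editors₁* c-commands the anaphor but is outside its binding domain → cannot satisfy Principle A.
*the witnesses₂* c-commands the anaphor within its binding domain → licit binder.
*the engineers₃* does not c-command the anaphor → cannot bind it.
*the musicians₄* does not c-command the anaphor → cannot bind it.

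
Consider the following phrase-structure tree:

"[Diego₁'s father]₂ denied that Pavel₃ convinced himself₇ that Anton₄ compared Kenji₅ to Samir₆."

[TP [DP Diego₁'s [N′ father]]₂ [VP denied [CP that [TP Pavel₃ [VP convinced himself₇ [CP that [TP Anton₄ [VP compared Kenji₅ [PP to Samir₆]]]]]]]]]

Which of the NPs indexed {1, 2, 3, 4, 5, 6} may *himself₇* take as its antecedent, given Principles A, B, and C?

*himself* is an anaphor, so Principle A applies: it must be bound in its binding domain.
Binding domain of *himself₇*: the embedded TP, whose subject is Pavel₃.
*Diego₁* does not c-command the anaphor → cannot bind it.
*[Diego₁'s father]₂* c-commands the anaphor but is outside its binding domain → cannot satisfy Principle A.
*Pavel₃* c-commands the anaphor within its binding domain → licit binder.
*Anton₄* does not c-command the anaphor → cannot bind it.
*Kenji₅* does not c-command the anaphor → cannot bind it.
*Samir₆* does not c-command the anaphor → cannot bind it.

{3}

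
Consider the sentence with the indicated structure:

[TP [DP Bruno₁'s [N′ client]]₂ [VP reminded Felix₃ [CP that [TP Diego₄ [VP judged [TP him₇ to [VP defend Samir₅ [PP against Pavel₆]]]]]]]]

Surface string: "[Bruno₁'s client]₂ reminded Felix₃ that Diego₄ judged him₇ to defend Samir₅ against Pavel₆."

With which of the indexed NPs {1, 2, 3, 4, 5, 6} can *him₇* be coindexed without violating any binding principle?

{1, 2, 3}

*him* is a pronoun, so Principle B applies: it must be free in its binding domain.
Binding domain of *him₇*: the embedded TP, whose subject is Diego₄.
*Bruno₁* and the pronoun do not c-command one another → neither Principle B nor Principle C is at stake; coindexation permitted.
*[Bruno₁'s client]₂* c-commands the pronoun but from outside its binding domain, and is not c-commanded by it → coindexation permitted.
*Felix₃* c-commands the pronoun but from outside its binding domain, and is not c-commanded by it → coindexation permitted.
*Diego₄* c-commands the pronoun within its binding domain → coindexation would violate Principle B.
*Samir₅*: the pronoun c-commands this R-expression → coindexation would violate Principle C on *Samir₅*.
*Pavel₆*: the pronoun c-commands this R-expression → coindexation would violate Principle C on *Pavel₆*.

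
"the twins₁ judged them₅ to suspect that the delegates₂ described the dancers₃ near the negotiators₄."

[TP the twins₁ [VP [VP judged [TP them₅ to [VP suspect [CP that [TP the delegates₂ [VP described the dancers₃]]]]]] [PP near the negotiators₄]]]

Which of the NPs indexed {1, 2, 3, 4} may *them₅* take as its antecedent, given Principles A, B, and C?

{4}

*them* is a pronoun, so Principle B applies: it must be free in its binding domain.
Binding domain of *them₅*: the matrix TP, whose subject is the twins₁.
*the twins₁* c-commands the pronoun within its binding domain → coindexation would violate Principle B.
*the delegates₂*: the pronoun c-commands this R-expression → coindexation would violate Principle C on *the delegates₂*.
*the dancers₃*: the pronoun c-commands this R-expression → coindexation would violate Principle C on *the dancers₃*.
*the negotiators₄* and the pronoun do not c-command one another → neither Principle B nor Principle C is at stake; coindexation permitted.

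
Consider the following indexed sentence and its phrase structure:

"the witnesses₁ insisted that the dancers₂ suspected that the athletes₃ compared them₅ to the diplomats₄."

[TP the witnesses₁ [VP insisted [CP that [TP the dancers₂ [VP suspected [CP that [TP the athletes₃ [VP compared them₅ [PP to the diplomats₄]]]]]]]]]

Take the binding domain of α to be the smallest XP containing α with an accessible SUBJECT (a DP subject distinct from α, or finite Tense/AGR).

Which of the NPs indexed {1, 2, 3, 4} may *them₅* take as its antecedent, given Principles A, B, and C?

*them* is a pronoun, so Principle B applies: it must be free in its binding domain.
Binding domain of *them₅*: the embedded TP, whose subject is the athletes₃.
*the witnesses₁* c-commands the pronoun but from outside its binding domain, and is not c-commanded by it → coindexation permitted.
*the dancers₂* c-commands the pronoun but from outside its binding domain, and is not c-commanded by it → coindexation permitted.
*the athletes₃* c-commands the pronoun within its binding domain → coindexation would violate Principle B.
*the diplomats₄*: the pronoun c-commands this R-expression → coindexation would violate Principle C on *the diplomats₄*.

{1, 2}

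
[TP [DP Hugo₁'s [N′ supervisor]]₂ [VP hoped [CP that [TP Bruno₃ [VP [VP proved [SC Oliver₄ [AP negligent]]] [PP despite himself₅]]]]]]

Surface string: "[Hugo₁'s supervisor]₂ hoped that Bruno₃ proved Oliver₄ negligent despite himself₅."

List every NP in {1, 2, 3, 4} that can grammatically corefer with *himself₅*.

{3}

*himself* is an anaphor, so Principle A applies: it must be bound in its binding domain.
Binding domain of *himself₅*: the embedded TP, whose subject is Bruno₃.
*Hugo₁* does not c-command the anaphor → cannot bind it.
*[Hugo₁'s supervisor]₂* c-commands the anaphor but is outside its binding domain → cannot satisfy Principle A.
*Bruno₃* c-commands the anaphor within its binding domain → licit binder.
*Oliver₄* does not c-command the anaphor → cannot bind it.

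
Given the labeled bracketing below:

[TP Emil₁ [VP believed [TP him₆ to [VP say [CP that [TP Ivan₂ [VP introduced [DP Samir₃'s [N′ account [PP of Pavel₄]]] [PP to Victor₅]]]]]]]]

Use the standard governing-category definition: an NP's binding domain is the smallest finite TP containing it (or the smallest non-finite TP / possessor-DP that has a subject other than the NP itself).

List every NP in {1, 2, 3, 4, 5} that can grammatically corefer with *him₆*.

*him* is a pronoun, so Principle B applies: it must be free in its binding domain.
Binding domain of *him₆*: the matrix TP, whose subject is Emil₁.
*Emil₁* c-commands the pronoun within its binding domain → coindexation would violate Principle B.
*Ivan₂*: the pronoun c-commands this R-expression → coindexation would violate Principle C on *Ivan₂*.
*Samir₃*: the pronoun c-commands this R-expression → coindexation would violate Principle C on *Samir₃*.
*Pavel₄*: the pronoun c-commands this R-expression → coindexation would violate Principle C on *Pavel₄*.
*Victor₅*: the pronoun c-commands this R-expression → coindexation would violate Principle C on *Victor₅*.

none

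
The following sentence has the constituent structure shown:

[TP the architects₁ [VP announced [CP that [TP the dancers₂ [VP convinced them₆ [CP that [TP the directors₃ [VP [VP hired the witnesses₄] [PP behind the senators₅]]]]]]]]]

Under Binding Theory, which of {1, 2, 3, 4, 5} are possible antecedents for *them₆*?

{1}

*them* is a pronoun, so Principle B applies: it must be free in its binding domain.
Binding domain of *them₆*: the embedded TP, whose subject is the dancers₂.
*the architects₁* c-commands the pronoun but from outside its binding domain, and is not c-commanded by it → coindexation permitted.
*the dancers₂* c-commands the pronoun within its binding domain → coindexation would violate Principle B.
*the directors₃*: the pronoun c-commands this R-expression → coindexation would violate Principle C on *the directors₃*.
*the witnesses₄*: the pronoun c-commands this R-expression → coindexation would violate Principle C on *the witnesses₄*.
*the senators₅*: the pronoun c-commands this R-expression → coindexation would violate Principle C on *the senators₅*.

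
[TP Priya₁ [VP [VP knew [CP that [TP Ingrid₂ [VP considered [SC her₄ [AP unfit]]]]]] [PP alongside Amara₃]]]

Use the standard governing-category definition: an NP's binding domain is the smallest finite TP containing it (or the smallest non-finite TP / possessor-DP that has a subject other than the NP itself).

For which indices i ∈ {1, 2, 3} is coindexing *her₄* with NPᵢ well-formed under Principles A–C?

{1, 3}

*her* is a pronoun, so Principle B applies: it must be free in its binding domain.
Binding domain of *her₄*: the embedded TP, whose subject is Ingrid₂.
*Priya₁* c-commands the pronoun but from outside its binding domain, and is not c-commanded by it → coindexation permitted.
*Ingrid₂* c-commands the pronoun within its binding domain → coindexation would violate Principle B.
*Amara₃* and the pronoun do not c-command one another → neither Principle B nor Principle C is at stake; coindexation permitted.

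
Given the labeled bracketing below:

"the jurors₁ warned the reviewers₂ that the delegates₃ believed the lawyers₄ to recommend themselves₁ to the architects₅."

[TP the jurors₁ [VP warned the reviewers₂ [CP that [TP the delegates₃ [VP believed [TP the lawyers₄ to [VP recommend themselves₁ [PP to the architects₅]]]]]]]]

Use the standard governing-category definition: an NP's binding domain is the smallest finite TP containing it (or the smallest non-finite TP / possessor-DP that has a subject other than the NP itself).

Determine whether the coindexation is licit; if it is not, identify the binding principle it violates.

Principle A

The two coindexed NPs are *the jurors₁* and *themselves₁*.
*themselves₁* is an anaphor. Principle A requires it to be bound within its binding domain — the embedded TP, whose subject is the lawyers₄.
Within that domain it is c-commanded by *the lawyers₄*, which does not share its index.
*the jurors₁* does c-command the anaphor, but from outside its binding domain.
The anaphor is unbound in its domain → Principle A violation.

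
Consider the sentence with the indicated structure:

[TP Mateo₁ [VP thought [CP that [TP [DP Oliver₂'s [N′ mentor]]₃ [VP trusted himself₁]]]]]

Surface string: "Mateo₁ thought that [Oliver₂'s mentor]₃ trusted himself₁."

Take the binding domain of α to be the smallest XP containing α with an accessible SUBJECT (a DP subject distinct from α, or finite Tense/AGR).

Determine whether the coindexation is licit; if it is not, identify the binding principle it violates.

Principle A

The two coindexed NPs are *Mateo₁* and *himself₁*.
*himself₁* is an anaphor. Principle A requires it to be bound within its binding domain — the embedded TP, whose subject is [Oliver₂'s mentor]₃.
Within that domain it is c-commanded by *[Oliver₂'s mentor]₃*, which does not share its index.
*Mateo₁* does c-command the anaphor, but from outside its binding domain.
The anaphor is unbound in its domain → Principle A violation.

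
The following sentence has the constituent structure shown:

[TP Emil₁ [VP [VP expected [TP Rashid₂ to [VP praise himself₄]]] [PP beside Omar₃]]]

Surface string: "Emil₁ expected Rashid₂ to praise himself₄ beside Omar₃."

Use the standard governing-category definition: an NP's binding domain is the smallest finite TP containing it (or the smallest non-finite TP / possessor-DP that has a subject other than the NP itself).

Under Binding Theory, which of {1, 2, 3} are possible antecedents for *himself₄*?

{2}

*himself* is an anaphor, so Principle A applies: it must be bound in its binding domain.
Binding domain of *himself₄*: the embedded TP, whose subject is Rashid₂.
*Emil₁* c-commands the anaphor but is outside its binding domain → cannot satisfy Principle A.
*Rashid₂* c-commands the anaphor within its binding domain → licit binder.
*Omar₃* does not c-command the anaphor → cannot bind it.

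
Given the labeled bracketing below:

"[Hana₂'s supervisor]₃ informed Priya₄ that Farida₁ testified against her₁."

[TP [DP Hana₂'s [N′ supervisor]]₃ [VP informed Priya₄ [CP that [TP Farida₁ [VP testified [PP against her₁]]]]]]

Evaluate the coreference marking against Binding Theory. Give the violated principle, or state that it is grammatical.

The two coindexed NPs are *Farida₁* and *her₁*.
*her₁* is a pronoun. Its binding domain is the embedded TP, whose subject is Farida₁.
*Farida₁* c-commands it within that domain and carries the same index.
The pronoun is locally bound → Principle B violation.

Principle B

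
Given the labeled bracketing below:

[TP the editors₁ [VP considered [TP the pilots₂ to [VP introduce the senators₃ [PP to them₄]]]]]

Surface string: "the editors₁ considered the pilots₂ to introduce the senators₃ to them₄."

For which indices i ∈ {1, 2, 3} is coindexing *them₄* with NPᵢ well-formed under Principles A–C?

{1}

*them* is a pronoun, so Principle B applies: it must be free in its binding domain.
Binding domain of *them₄*: the embedded TP, whose subject is the pilots₂.
*the editors₁* c-commands the pronoun but from outside its binding domain, and is not c-commanded by it → coindexation permitted.
*the pilots₂* c-commands the pronoun within its binding domain → coindexation would violate Principle B.
*the senators₃* c-commands the pronoun within its binding domain → coindexation would violate Principle B.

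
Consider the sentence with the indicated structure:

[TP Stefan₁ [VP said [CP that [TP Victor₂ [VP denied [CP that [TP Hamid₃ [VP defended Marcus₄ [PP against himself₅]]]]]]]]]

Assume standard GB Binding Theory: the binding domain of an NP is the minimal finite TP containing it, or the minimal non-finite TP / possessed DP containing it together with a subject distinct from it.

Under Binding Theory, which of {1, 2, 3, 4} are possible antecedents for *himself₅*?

{3, 4}

*himself* is an anaphor, so Principle A applies: it must be bound in its binding domain.
Binding domain of *himself₅*: the embedded TP, whose subject is Hamid₃.
*Stefan₁* c-commands the anaphor but is outside its binding domain → cannot satisfy Principle A.
*Victor₂* c-commands the anaphor but is outside its binding domain → cannot satisfy Principle A.
*Hamid₃* c-commands the anaphor within its binding domain → licit binder.
*Marcus₄* c-commands the anaphor within its binding domain → licit binder.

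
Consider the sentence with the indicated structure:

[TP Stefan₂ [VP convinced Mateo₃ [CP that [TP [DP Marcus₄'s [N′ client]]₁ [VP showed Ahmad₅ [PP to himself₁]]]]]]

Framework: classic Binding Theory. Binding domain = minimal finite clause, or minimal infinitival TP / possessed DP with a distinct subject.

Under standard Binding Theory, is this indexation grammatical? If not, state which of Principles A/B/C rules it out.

The two coindexed NPs are *[Marcus₄'s client]₁* and *himself₁*.
*himself₁* is an anaphor; its binding domain is the embedded TP, whose subject is [Marcus₄'s client]₁. *[Marcus₄'s client]₁* c-commands it within that domain and shares its index, so Principle A is satisfied.
*[Marcus₄'s client]₁* is an R-expression; *himself₁* does not c-command it, and no other NP shares its index, so Principle C is satisfied.
All principles are respected.

grammatical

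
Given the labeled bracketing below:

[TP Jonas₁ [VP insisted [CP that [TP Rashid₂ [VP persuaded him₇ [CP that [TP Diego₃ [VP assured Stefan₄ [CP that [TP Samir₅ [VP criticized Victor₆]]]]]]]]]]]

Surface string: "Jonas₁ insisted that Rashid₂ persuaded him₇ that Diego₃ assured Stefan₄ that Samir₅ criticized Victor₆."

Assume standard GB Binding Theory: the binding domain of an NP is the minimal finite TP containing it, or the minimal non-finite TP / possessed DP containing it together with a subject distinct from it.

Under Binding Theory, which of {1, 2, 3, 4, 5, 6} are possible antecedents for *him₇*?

{1}

*him* is a pronoun, so Principle B applies: it must be free in its binding domain.
Binding domain of *him₇*: the embedded TP, whose subject is Rashid₂.
*Jonas₁* c-commands the pronoun but from outside its binding domain, and is not c-commanded by it → coindexation permitted.
*Rashid₂* c-commands the pronoun within its binding domain → coindexation would violate Principle B.
*Diego₃*: the pronoun c-commands this R-expression → coindexation would violate Principle C on *Diego₃*.
*Stefan₄*: the pronoun c-commands this R-expression → coindexation would violate Principle C on *Stefan₄*.
*Samir₅*: the pronoun c-commands this R-expression → coindexation would violate Principle C on *Samir₅*.
*Victor₆*: the pronoun c-commands this R-expression → coindexation would violate Principle C on *Victor₆*.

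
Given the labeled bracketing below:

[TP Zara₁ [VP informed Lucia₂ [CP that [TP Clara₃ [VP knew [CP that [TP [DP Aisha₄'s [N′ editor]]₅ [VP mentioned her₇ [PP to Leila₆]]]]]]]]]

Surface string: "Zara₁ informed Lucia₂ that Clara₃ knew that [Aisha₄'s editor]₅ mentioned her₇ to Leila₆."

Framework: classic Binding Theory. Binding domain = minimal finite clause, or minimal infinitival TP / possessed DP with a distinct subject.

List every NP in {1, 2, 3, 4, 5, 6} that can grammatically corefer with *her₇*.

*her* is a pronoun, so Principle B applies: it must be free in its binding domain.
Binding domain of *her₇*: the embedded TP, whose subject is [Aisha₄'s editor]₅.
*Zara₁* c-commands the pronoun but from outside its binding domain, and is not c-commanded by it → coindexation permitted.
*Lucia₂* c-commands the pronoun but from outside its binding domain, and is not c-commanded by it → coindexation permitted.
*Clara₃* c-commands the pronoun but from outside its binding domain, and is not c-commanded by it → coindexation permitted.
*Aisha₄* and the pronoun do not c-command one another → neither Principle B nor Principle C is at stake; coindexation permitted.
*[Aisha₄'s editor]₅* c-commands the pronoun within its binding domain → coindexation would violate Principle B.
*Leila₆*: the pronoun c-commands this R-expression → coindexation would violate Principle C on *Leila₆*.

{1, 2, 3, 4}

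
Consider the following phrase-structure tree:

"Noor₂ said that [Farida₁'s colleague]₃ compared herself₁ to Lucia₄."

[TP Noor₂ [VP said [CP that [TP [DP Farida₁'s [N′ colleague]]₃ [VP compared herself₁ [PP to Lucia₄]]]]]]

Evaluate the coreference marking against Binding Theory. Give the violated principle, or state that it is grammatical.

The two coindexed NPs are *Farida₁* and *herself₁*.
*herself₁* is an anaphor. Principle A requires it to be bound within its binding domain — the embedded TP, whose subject is [Farida₁'s colleague]₃.
Within that domain it is c-commanded by *[Farida₁'s colleague]₃*, which does not share its index.
*Farida₁* does not c-command the anaphor at all.
The anaphor is unbound in its domain → Principle A violation.

Principle A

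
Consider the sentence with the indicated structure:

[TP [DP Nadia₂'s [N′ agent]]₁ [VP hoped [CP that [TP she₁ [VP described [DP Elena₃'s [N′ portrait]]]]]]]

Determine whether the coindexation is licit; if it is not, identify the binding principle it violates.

The two coindexed NPs are *[Nadia₂'s agent]₁* and *she₁*.
*she₁* is a pronoun; nothing c-commands it within its binding domain (the embedded TP.), so Principle B holds trivially.
*[Nadia₂'s agent]₁* is an R-expression; *she₁* does not c-command it, and no other NP shares its index, so Principle C is satisfied.
All principles are respected.

grammatical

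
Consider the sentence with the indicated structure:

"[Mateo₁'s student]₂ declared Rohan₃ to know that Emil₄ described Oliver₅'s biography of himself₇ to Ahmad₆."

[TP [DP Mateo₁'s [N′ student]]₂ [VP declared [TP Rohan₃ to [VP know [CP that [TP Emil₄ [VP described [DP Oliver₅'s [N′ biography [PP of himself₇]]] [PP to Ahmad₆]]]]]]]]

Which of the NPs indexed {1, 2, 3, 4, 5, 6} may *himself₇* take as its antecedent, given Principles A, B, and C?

{5}

*himself* is an anaphor, so Principle A applies: it must be bound in its binding domain.
Binding domain of *himself₇*: the possessed DP, whose subject is Oliver₅.
*Mateo₁* does not c-command the anaphor → cannot bind it.
*[Mateo₁'s student]₂* c-commands the anaphor but is outside its binding domain → cannot satisfy Principle A.
*Rohan₃* c-commands the anaphor but is outside its binding domain → cannot satisfy Principle A.
*Emil₄* c-commands the anaphor but is outside its binding domain → cannot satisfy Principle A.
*Oliver₅* c-commands the anaphor within its binding domain → licit binder.
*Ahmad₆* does not c-command the anaphor → cannot bind it.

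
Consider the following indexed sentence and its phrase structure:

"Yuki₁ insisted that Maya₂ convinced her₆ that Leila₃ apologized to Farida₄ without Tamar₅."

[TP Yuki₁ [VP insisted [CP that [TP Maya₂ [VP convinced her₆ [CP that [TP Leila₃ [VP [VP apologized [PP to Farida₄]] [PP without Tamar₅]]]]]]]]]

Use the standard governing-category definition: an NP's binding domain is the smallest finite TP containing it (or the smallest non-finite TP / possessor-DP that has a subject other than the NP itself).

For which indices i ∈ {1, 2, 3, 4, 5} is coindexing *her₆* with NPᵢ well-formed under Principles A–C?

{1}

*her* is a pronoun, so Principle B applies: it must be free in its binding domain.
Binding domain of *her₆*: the embedded TP, whose subject is Maya₂.
*Yuki₁* c-commands the pronoun but from outside its binding domain, and is not c-commanded by it → coindexation permitted.
*Maya₂* c-commands the pronoun within its binding domain → coindexation would violate Principle B.
*Leila₃*: the pronoun c-commands this R-expression → coindexation would violate Principle C on *Leila₃*.
*Farida₄*: the pronoun c-commands this R-expression → coindexation would violate Principle C on *Farida₄*.
*Tamar₅*: the pronoun c-commands this R-expression → coindexation would violate Principle C on *Tamar₅*.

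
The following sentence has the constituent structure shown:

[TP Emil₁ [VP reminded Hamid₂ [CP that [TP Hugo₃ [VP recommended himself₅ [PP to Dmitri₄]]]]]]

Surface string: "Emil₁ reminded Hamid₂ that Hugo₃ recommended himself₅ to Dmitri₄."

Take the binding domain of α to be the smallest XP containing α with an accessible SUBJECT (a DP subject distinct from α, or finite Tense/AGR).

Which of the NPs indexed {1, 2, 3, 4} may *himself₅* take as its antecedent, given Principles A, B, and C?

{3}

*himself* is an anaphor, so Principle A applies: it must be bound in its binding domain.
Binding domain of *himself₅*: the embedded TP, whose subject is Hugo₃.
*Emil₁* c-commands the anaphor but is outside its binding domain → cannot satisfy Principle A.
*Hamid₂* c-commands the anaphor but is outside its binding domain → cannot satisfy Principle A.
*Hugo₃* c-commands the anaphor within its binding domain → licit binder.
*Dmitri₄* does not c-command the anaphor → cannot bind it.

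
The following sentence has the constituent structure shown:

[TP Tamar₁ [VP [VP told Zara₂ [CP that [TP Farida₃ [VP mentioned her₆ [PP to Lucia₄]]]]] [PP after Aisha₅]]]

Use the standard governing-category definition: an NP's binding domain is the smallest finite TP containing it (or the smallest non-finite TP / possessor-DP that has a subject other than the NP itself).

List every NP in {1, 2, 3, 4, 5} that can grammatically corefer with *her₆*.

{1, 2, 5}

*her* is a pronoun, so Principle B applies: it must be free in its binding domain.
Binding domain of *her₆*: the embedded TP, whose subject is Farida₃.
*Tamar₁* c-commands the pronoun but from outside its binding domain, and is not c-commanded by it → coindexation permitted.
*Zara₂* c-commands the pronoun but from outside its binding domain, and is not c-commanded by it → coindexation permitted.
*Farida₃* c-commands the pronoun within its binding domain → coindexation would violate Principle B.
*Lucia₄*: the pronoun c-commands this R-expression → coindexation would violate Principle C on *Lucia₄*.
*Aisha₅* and the pronoun do not c-command one another → neither Principle B nor Principle C is at stake; coindexation permitted.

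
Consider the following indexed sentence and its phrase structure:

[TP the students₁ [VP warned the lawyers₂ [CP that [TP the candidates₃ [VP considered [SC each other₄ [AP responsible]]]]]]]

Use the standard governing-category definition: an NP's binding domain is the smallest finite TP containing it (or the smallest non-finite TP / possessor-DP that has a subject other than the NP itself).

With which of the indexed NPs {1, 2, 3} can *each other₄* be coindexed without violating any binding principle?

{3}

*each other* is an anaphor, so Principle A applies: it must be bound in its binding domain.
Binding domain of *each other₄*: the embedded TP, whose subject is the candidates₃.
*the students₁* c-commands the anaphor but is outside its binding domain → cannot satisfy Principle A.
*the lawyers₂* c-commands the anaphor but is outside its binding domain → cannot satisfy Principle A.
*the candidates₃* c-commands the anaphor within its binding domain → licit binder.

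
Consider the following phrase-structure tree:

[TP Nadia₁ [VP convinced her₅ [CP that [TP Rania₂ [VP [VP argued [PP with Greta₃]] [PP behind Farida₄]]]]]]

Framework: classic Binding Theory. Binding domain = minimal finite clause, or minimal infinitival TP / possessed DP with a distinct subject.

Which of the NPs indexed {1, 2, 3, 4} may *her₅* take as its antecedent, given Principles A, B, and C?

none

*her* is a pronoun, so Principle B applies: it must be free in its binding domain.
Binding domain of *her₅*: the matrix TP, whose subject is Nadia₁.
*Nadia₁* c-commands the pronoun within its binding domain → coindexation would violate Principle B.
*Rania₂*: the pronoun c-commands this R-expression → coindexation would violate Principle C on *Rania₂*.
*Greta₃*: the pronoun c-commands this R-expression → coindexation would violate Principle C on *Greta₃*.
*Farida₄*: the pronoun c-commands this R-expression → coindexation would violate Principle C on *Farida₄*.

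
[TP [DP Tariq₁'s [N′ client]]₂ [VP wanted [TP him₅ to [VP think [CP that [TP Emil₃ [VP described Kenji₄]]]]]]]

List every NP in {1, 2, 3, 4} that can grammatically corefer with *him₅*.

*him* is a pronoun, so Principle B applies: it must be free in its binding domain.
Binding domain of *him₅*: the matrix TP, whose subject is [Tariq₁'s client]₂.
*Tariq₁* and the pronoun do not c-command one another → neither Principle B nor Principle C is at stake; coindexation permitted.
*[Tariq₁'s client]₂* c-commands the pronoun within its binding domain → coindexation would violate Principle B.
*Emil₃*: the pronoun c-commands this R-expression → coindexation would violate Principle C on *Emil₃*.
*Kenji₄*: the pronoun c-commands this R-expression → coindexation would violate Principle C on *Kenji₄*.

{1}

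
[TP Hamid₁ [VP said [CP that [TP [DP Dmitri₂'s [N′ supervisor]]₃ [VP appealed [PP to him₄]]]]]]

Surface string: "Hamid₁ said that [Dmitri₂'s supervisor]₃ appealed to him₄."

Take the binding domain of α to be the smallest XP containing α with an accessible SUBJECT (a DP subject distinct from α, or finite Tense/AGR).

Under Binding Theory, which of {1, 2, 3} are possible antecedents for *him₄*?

{1, 2}

*him* is a pronoun, so Principle B applies: it must be free in its binding domain.
Binding domain of *him₄*: the embedded TP, whose subject is [Dmitri₂'s supervisor]₃.
*Hamid₁* c-commands the pronoun but from outside its binding domain, and is not c-commanded by it → coindexation permitted.
*Dmitri₂* and the pronoun do not c-command one another → neither Principle B nor Principle C is at stake; coindexation permitted.
*[Dmitri₂'s supervisor]₃* c-commands the pronoun within its binding domain → coindexation would violate Principle B.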